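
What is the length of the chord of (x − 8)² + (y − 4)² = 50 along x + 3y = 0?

2√10

The distance from (8, 4) to the line is 20/√10, and r² = 50.
Half the chord is √(r² − d²) = √(10), so the full chord is 2√10.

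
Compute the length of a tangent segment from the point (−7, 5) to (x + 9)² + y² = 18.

√11

With centre O = (−9, 0), |OP|² = 29 and r² = 18.
By the tangent–radius right angle, tangent length = √(|PO|² − r²) = √11.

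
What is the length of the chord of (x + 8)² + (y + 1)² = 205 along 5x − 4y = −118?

2√41

The distance from (−8, −1) to the line is 82/√41, and r² = 205.
Chord = 2√(r² − d²) = 2·√(41) = 2√41.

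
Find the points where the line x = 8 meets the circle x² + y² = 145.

The line gives x = 8. Substituting into the circle:
y² − 81 = 0
y = 9 or y = −9, giving (8, 9) and (8, −9).

(8, −9) and (8, 9)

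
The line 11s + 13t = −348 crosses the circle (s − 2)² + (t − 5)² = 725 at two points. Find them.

(−21, −9) and (−8, −20)

Express t = (−348 − 11s)/13 and substitute into the circle:
290s² + 8410s + 48720 = 0  ⟹  s² + 29s + 168 = 0
s = −8 or s = −21, giving (−8, −20) and (−21, −9).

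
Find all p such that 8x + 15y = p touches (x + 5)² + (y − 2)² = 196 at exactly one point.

Tangency holds when the distance from the centre (−5, 2) to the line equals the radius 14:
|8·(−5) + 15·2 − p| / √289 = 14
|p − (−10)| = 14·17, so p = 228 or p = −248.

p = −248 or p = 228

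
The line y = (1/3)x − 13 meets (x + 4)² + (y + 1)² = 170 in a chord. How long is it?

2√10

The distance from (−4, −1) to the line is 40/√10, and r² = 170.
Half the chord is √(r² − d²) = √(10), so the full chord is 2√10.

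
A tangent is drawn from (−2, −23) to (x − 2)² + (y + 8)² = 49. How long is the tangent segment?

8√3

Centre (2, −8), r² = 49. |PO|² = (−4)² + (−15)² = 241.
The tangent meets the radius at right angles, so tangent² = |PO|² − r² = 241 − 49 = 192.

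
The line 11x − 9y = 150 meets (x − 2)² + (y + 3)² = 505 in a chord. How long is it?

3√202

The distance from (2, −3) to the line is 101/√202, and r² = 505.
Chord = 2√(r² − d²) = 2·√(909/2) = 3√202.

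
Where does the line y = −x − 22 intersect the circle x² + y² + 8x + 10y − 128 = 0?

(−17, −5) and (−4, −18)

From the line, y = −x − 22. Substituting:
2x² + 42x + 136 = 0  ⟹  x² + 21x + 68 = 0
x = −4 or x = −17, giving (−4, −18) and (−17, −5).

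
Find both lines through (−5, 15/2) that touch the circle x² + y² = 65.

A line y − (15/2) = m(x − (−5)) is tangent when its distance from (0, 0) is √65:
[m·(5) − (−15/2)]² = 65(m² + 1)
32m² − 60m + 7 = 0, so m = 7/4 or m = 1/8.
Through (−5, 15/2) these give 7x − 4y = −65 and x − 8y = −65.

7x − 4y = −65 and x − 8y = −65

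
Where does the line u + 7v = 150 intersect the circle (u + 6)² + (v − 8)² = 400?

(−18, 24) and (10, 20)

Express v = (150 − u)/7 and substitute into the circle:
50u² + 400u − 9000 = 0  ⟹  u² + 8u − 180 = 0
u = 10 or u = −18, giving (10, 20) and (−18, 24).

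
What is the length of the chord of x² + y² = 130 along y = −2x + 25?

2√5

Centre (0, 0), r² = 130. Perpendicular distance d from centre to line = |−25| / √5 = 25/√5.
Chord = 2√(r² − d²) = 2·√(5) = 2√5.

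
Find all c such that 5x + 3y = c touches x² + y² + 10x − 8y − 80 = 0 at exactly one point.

c = −13 ± 11√34

The line touches the circle iff its distance from (−5, 4) is 11:
|5·(−5) + 3·4 − c| / √34 = 11
|c − (−13)| = 11√34.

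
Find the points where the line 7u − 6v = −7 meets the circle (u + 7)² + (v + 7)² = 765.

(−25, −28) and (11, 14)

Substitute v = (7 + 7u)/6:
85u² + 1190u − 23375 = 0  ⟹  u² + 14u − 275 = 0
u = 11 or u = −25, giving (11, 14) and (−25, −28).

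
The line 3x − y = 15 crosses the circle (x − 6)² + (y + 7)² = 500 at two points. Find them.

(−4, −27) and (10, 15)

From the line, y = 3x − 15. Substituting:
10x² − 60x − 400 = 0  ⟹  x² − 6x − 40 = 0
x = 10 or x = −4, giving (10, 15) and (−4, −27).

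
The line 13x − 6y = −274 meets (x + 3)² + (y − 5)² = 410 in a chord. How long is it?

2√205

The distance from (−3, 5) to the line is 205/√205, and r² = 410.
Half the chord is √(r² − d²) = √(205), so the full chord is 2√205.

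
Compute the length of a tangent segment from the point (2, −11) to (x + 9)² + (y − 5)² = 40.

Centre (−9, 5), r² = 40. |PO|² = (11)² + (−16)² = 377.
The tangent meets the radius at right angles, so tangent² = |PO|² − r² = 377 − 40 = 337.

√337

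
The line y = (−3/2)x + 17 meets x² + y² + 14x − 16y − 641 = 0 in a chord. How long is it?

Substitute y = (34 − 3x)/2:
13x² − 52x − 2496 = 0  ⟹  x² − 4x − 192 = 0
x = 16 or x = −12, giving (16, −7) and (−12, 35).
Chord length = distance between (16, −7) and (−12, 35) = √2548 = 14√13.

14√13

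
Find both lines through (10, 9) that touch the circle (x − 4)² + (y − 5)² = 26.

x + 5y = 55 and 5x − y = 41

Write the tangent as mx − y + (9 − m·(10)) = 0 and set its distance from the centre to √26:
(−6m − (−4))² = 26(m² + 1)
5m² − 24m − 5 = 0, so m = −1/5 or m = 5.
Through (10, 9) these give x + 5y = 55 and 5x − y = 41.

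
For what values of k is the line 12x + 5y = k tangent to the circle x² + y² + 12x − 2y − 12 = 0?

k = −158 or k = 24

The line touches the circle iff its distance from (−6, 1) is 7:
|12·(−6) + 5·1 − k| / √169 = 7
|k − (−67)| = 7·13, so k = 24 or k = −158.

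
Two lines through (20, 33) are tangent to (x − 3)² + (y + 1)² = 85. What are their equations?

Write the tangent as mx − y + (33 − m·(20)) = 0 and set its distance from the centre to √85:
[m·(−17) − (−34)]² = 85(m² + 1)
12m² − 68m + 63 = 0, so m = 9/2 or m = 7/6.
Through (20, 33) these give 9x − 2y = 114 and 7x − 6y = −58.

9x − 2y = 114 and 7x − 6y = −58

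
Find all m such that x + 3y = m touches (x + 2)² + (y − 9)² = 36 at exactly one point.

m = 25 ± 6√10

For a tangent, require d(centre, line) = r = 6.
|1·(−2) + 3·9 − m| / √10 = 6
|m − (25)| = 6√10.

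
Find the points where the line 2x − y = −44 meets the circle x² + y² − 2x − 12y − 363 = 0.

From the line, y = 2x + 44. Substituting:
5x² + 150x + 1045 = 0  ⟹  x² + 30x + 209 = 0
x = −11 or x = −19, giving (−11, 22) and (−19, 6).

(−19, 6) and (−11, 22)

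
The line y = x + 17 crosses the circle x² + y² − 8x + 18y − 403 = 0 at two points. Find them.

(−16, 1) and (−6, 11)

Express y = x + 17 and substitute into the circle:
2x² + 44x + 192 = 0  ⟹  x² + 22x + 96 = 0
x = −6 or x = −16, giving (−6, 11) and (−16, 1).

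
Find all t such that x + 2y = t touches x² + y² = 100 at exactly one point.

t = ±10√5

Tangency holds when the distance from the centre (0, 0) to the line equals the radius 10:
|1·0 + 2·0 − t| / √5 = 10
|t| = 10√5.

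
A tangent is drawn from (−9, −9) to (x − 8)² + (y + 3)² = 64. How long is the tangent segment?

3√29

The centre is (8, −3) and r = 8. The square of the distance from P to the centre is 289 + 36 = 325.
Power of the point: PT² = |PO|² − r² = 261, so PT = 3√29.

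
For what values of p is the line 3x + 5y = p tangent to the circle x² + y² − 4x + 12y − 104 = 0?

p = −24 ± 12√34

For a tangent, require d(centre, line) = r = 12.
|3·2 + 5·(−6) − p| / √34 = 12
|p − (−24)| = 12√34.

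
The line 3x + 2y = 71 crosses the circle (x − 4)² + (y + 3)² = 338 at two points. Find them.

(17, 10) and (21, 4)

Substitute y = (71 − 3x)/2:
13x² − 494x + 4641 = 0  ⟹  x² − 38x + 357 = 0
x = 21 or x = 17, giving (21, 4) and (17, 10).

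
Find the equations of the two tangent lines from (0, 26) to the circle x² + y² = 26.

Let a tangent through (0, 26) have slope m. Its distance from (0, 0) must equal √26:
[m·(0) − (−26)]² = 26(m² + 1)
m² − 25 = 0, so m = −5 or m = 5.
With m = −5: 5x + y = 26. With m = 5: 5x − y = −26.

5x + y = 26 and 5x − y = −26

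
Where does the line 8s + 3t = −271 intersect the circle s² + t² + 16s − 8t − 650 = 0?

(−35, 3) and (−29, −13)

Express t = (−271 − 8s)/3 and substitute into the circle:
73s² + 4672s + 74095 = 0  ⟹  s² + 64s + 1015 = 0
s = −29 or s = −35, giving (−29, −13) and (−35, 3).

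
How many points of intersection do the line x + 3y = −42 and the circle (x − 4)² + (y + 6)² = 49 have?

0

Substituting the line into the circle gives 10x² − 24x + 279 = 0.
Discriminant = (−24)² − 4·10·(279) = −10584 < 0.
No real roots: the line does not meet the circle.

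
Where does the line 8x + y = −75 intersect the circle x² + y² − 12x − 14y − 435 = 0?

(−12, 21) and (−8, −11)

From the line, y = −8x − 75. Substituting:
65x² + 1300x + 6240 = 0  ⟹  x² + 20x + 96 = 0
x = −8 or x = −12, giving (−8, −11) and (−12, 21).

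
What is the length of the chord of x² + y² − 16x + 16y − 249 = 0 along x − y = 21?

Substitute y = x − 21:
2x² − 42x − 144 = 0  ⟹  x² − 21x − 72 = 0
x = 24 or x = −3, giving (24, 3) and (−3, −24).
|(24, 3) − (−3, −24)| = √((27)² + (27)²) = 27√2.

27√2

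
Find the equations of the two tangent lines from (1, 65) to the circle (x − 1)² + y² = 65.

8x + y = 73 and 8x − y = −57

A line y − (65) = m(x − (1)) is tangent when its distance from (1, 0) is √65:
[m·(0) − (−65)]² = 65(m² + 1)
m² − 64 = 0, so m = −8 or m = 8.
With m = −8: 8x + y = 73. With m = 8: 8x − y = −57.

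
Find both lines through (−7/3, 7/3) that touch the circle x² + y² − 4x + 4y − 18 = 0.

Write the tangent as mx − y + (7/3 − m·(−7/3)) = 0 and set its distance from the centre to √26:
[m·(13/3) − (−13/3)]² = 26(m² + 1)
5m² − 26m + 5 = 0, so m = 1/5 or m = 5.
With m = 1/5: x − 5y = −14. With m = 5: 5x − y = −14.

x − 5y = −14 and 5x − y = −14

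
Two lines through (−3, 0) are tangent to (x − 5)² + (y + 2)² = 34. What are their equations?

3x − 5y = −9 and 5x + 3y = −15

A line y − (0) = m(x − (−3)) is tangent when its distance from (5, −2) is √34:
[m·(8) − (−2)]² = 34(m² + 1)
15m² + 16m − 15 = 0, so m = 3/5 or m = −5/3.
With m = 3/5: 3x − 5y = −9. With m = −5/3: 5x + 3y = −15.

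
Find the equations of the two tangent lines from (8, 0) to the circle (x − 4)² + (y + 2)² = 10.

3x − y = 24 and x + 3y = 8

A line y − (0) = m(x − (8)) is tangent when its distance from (4, −2) is √10:
(−4m − (−2))² = 10(m² + 1)
3m² − 8m − 3 = 0, so m = 3 or m = −1/3.
Through (8, 0) these give 3x − y = 24 and x + 3y = 8.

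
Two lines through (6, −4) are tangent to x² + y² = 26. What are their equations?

5x + y = 26 and x − 5y = 26

Write the tangent as mx − y + (−4 − m·(6)) = 0 and set its distance from the centre to √26:
[m·(−6) − (4)]² = 26(m² + 1)
5m² + 24m − 5 = 0, so m = −5 or m = 1/5.
With m = −5: 5x + y = 26. With m = 1/5: x − 5y = 26.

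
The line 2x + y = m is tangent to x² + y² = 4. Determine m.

For a tangent, require d(centre, line) = r = 2.
|2·0 + 1·0 − m| / √5 = 2
|m| = 2√5.

m = ±2√5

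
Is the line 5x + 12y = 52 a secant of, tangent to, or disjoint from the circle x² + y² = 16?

d² = (5·0 + 12·0 − (52))²/169 = 16; r² = 16.
Since d² = r², the line is tangent.

tangent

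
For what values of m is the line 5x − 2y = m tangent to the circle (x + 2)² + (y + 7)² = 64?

Tangency holds when the distance from the centre (−2, −7) to the line equals the radius 8:
|5·(−2) − 2·(−7) − m| / √29 = 8
|m − (4)| = 8√29.

m = 4 ± 8√29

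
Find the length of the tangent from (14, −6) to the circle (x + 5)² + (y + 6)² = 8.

√353

The centre is (−5, −6) and r = 2√2. The square of the distance from P to the centre is 361 + 0 = 361.
The tangent meets the radius at right angles, so tangent² = |PO|² − r² = 361 − 8 = 353.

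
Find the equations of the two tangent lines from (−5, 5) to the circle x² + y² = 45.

2x − y = −15 and x − 2y = −15

A line y − (5) = m(x − (−5)) is tangent when its distance from (0, 0) is 3√5:
(5m − (−5))² = 45(m² + 1)
2m² − 5m + 2 = 0, so m = 2 or m = 1/2.
Through (−5, 5) these give 2x − y = −15 and x − 2y = −15.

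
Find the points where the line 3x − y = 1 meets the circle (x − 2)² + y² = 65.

(−2, −7) and (3, 8)

From the line, y = 3x − 1. Substituting:
10x² − 10x − 60 = 0  ⟹  x² − x − 6 = 0
x = 3 or x = −2, giving (3, 8) and (−2, −7).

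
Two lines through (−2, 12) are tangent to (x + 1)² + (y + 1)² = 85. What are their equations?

A line y − (12) = m(x − (−2)) is tangent when its distance from (−1, −1) is √85:
(1m − (−13))² = 85(m² + 1)
42m² − 13m − 42 = 0, so m = 7/6 or m = −6/7.
With m = 7/6: 7x − 6y = −86. With m = −6/7: 6x + 7y = 72.

7x − 6y = −86 and 6x + 7y = 72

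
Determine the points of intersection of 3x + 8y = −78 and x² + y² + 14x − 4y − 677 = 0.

From the line, y = (−78 − 3x)/8. Substituting:
73x² + 1460x − 34748 = 0  ⟹  x² + 20x − 476 = 0
x = 14 or x = −34, giving (14, −15) and (−34, 3).

(−34, 3) and (14, −15)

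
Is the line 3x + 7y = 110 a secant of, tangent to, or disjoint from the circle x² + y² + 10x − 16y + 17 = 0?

Substituting the line into the circle gives 58x² + 166x + 613 = 0.
Δ = 27556 − 142216 = −114660.
No real roots: the line does not meet the circle.

disjoint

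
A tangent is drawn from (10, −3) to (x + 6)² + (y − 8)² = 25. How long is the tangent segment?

The centre is (−6, 8) and r = 5. The square of the distance from P to the centre is 256 + 121 = 377.
By the tangent–radius right angle, tangent length = √(|PO|² − r²) = √352 = 4√22.

4√22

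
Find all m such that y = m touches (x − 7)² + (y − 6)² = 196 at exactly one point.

m = −8 or m = 20

For a tangent, require d(centre, line) = r = 14.
|0·7 + 1·6 − m| / √1 = 14
|m − (6)| = 14, so m = 20 or m = −8.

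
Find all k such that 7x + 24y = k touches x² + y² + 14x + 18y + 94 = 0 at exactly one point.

k = −415 or k = −115

The line touches the circle iff its distance from (−7, −9) is 6:
|7·(−7) + 24·(−9) − k| / √625 = 6
|k − (−265)| = 6·25, so k = −115 or k = −415.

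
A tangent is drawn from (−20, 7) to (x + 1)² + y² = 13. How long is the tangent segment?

√397

The centre is (−1, 0) and r = √13. The square of the distance from P to the centre is 361 + 49 = 410.
By the tangent–radius right angle, tangent length = √(|PO|² − r²) = √397.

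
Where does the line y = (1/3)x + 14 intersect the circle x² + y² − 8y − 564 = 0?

Substitute y = (42 + x)/3:
10x² + 60x − 4320 = 0  ⟹  x² + 6x − 432 = 0
x = 18 or x = −24, giving (18, 20) and (−24, 6).

(−24, 6) and (18, 20)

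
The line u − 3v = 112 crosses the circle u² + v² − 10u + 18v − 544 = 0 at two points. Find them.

(10, −34) and (16, −32)

From the line, v = (−112 + u)/3. Substituting:
10u² − 260u + 1600 = 0  ⟹  u² − 26u + 160 = 0
u = 16 or u = 10, giving (16, −32) and (10, −34).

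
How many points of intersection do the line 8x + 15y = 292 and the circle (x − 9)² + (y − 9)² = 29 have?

Centre (9, 9), r² = 29. Distance² from centre to line = (−85)²/289 = 25.
Since d² < r², the line cuts the circle twice.

2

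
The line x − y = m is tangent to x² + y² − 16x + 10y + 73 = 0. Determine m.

m = 13 ± 4√2

For a tangent, require d(centre, line) = r = 4.
|1·8 − 1·(−5) − m| / √2 = 4
|m − (13)| = 4√2.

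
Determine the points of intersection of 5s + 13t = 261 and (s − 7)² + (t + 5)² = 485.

Express t = (261 − 5s)/13 and substitute into the circle:
194s² − 5626s + 32592 = 0  ⟹  s² − 29s + 168 = 0
s = 21 or s = 8, giving (21, 12) and (8, 17).

(8, 17) and (21, 12)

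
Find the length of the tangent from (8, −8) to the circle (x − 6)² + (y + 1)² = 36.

√17

The centre is (6, −1) and r = 6. The square of the distance from P to the centre is 4 + 49 = 53.
By the tangent–radius right angle, tangent length = √(|PO|² − r²) = √17.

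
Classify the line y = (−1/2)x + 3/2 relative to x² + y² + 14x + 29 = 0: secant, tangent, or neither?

d² = (1·(−7) + 2·0 − (3))²/5 = 20; r² = 20.
Since d² = r², the line is tangent.

tangent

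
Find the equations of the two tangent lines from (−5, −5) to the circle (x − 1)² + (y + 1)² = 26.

Write the tangent as mx − y + (−5 − m·(−5)) = 0 and set its distance from the centre to √26:
(6m − (4))² = 26(m² + 1)
5m² − 24m − 5 = 0, so m = 5 or m = −1/5.
Through (−5, −5) these give 5x − y = −20 and x + 5y = −30.

5x − y = −20 and x + 5y = −30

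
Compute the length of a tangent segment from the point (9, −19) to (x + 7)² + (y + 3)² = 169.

7√7

Centre (−7, −3), r² = 169. |PO|² = (16)² + (−16)² = 512.
By the tangent–radius right angle, tangent length = √(|PO|² − r²) = √343 = 7√7.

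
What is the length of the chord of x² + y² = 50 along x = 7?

Centre (0, 0), r² = 50. Perpendicular distance d from centre to line = |−7| / √1 = 7.
Half the chord is √(r² − d²) = √(1), so the full chord is 2.

2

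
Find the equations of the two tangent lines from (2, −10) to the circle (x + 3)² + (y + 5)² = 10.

Let a tangent through (2, −10) have slope m. Its distance from (−3, −5) must equal √10:
[m·(−5) − (5)]² = 10(m² + 1)
3m² + 10m + 3 = 0, so m = −1/3 or m = −3.
With m = −1/3: x + 3y = −28. With m = −3: 3x + y = −4.

x + 3y = −28 and 3x + y = −4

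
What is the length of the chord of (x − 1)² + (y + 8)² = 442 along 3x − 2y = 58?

10√13

Substitute y = (−58 + 3x)/2:
13x² − 260x = 0  ⟹  x² − 20x = 0
x = 20 or x = 0, giving (20, 1) and (0, −29).
|(20, 1) − (0, −29)| = √((20)² + (30)²) = 10√13.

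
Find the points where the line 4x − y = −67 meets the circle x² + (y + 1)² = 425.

Express y = 4x + 67 and substitute into the circle:
17x² + 544x + 4199 = 0  ⟹  x² + 32x + 247 = 0
x = −13 or x = −19, giving (−13, 15) and (−19, −9).

(−19, −9) and (−13, 15)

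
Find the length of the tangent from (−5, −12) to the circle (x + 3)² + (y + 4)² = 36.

With centre O = (−3, −4), |OP|² = 68 and r² = 36.
Power of the point: PT² = |PO|² − r² = 32, so PT = 4√2.

4√2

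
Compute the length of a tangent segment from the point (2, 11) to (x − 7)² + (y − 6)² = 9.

√41

The centre is (7, 6) and r = 3. The square of the distance from P to the centre is 25 + 25 = 50.
Power of the point: PT² = |PO|² − r² = 41, so PT = √41.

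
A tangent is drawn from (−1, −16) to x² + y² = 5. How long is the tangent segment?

With centre O = (0, 0), |OP|² = 257 and r² = 5.
Power of the point: PT² = |PO|² − r² = 252, so PT = 6√7.

6√7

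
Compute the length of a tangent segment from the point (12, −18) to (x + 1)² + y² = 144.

The centre is (−1, 0) and r = 12. The square of the distance from P to the centre is 169 + 324 = 493.
The tangent meets the radius at right angles, so tangent² = |PO|² − r² = 493 − 144 = 349.

√349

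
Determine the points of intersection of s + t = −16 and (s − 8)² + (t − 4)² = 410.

From the line, t = −s − 16. Substituting:
2s² + 24s + 54 = 0  ⟹  s² + 12s + 27 = 0
s = −3 or s = −9, giving (−3, −13) and (−9, −7).

(−9, −7) and (−3, −13)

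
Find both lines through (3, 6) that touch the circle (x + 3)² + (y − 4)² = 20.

x + 2y = 15 and 2x − y = 0

Let a tangent through (3, 6) have slope m. Its distance from (−3, 4) must equal 2√5:
(−6m − (−2))² = 20(m² + 1)
2m² − 3m − 2 = 0, so m = −1/2 or m = 2.
Through (3, 6) these give x + 2y = 15 and 2x − y = 0.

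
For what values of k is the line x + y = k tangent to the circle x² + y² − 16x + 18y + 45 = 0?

Tangency holds when the distance from the centre (8, −9) to the line equals the radius 10:
|1·8 + 1·(−9) − k| / √2 = 10
|k − (−1)| = 10√2.

k = −1 ± 10√2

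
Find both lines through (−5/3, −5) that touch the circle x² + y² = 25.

y = −5 and 3x + 4y = −25

A line y − (−5) = m(x − (−5/3)) is tangent when its distance from (0, 0) is 5:
(5/3m − (5))² = 25(m² + 1)
4m² + 3m = 0, so m = 0 or m = −3/4.
With m = 0: y = −5. With m = −3/4: 3x + 4y = −25.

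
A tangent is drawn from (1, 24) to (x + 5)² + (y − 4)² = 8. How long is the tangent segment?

2√107

With centre O = (−5, 4), |OP|² = 436 and r² = 8.
The tangent meets the radius at right angles, so tangent² = |PO|² − r² = 436 − 8 = 428.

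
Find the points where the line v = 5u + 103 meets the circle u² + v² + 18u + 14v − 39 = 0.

(−22, −7) and (−21, −2)

Express v = 5u + 103 and substitute into the circle:
26u² + 1118u + 12012 = 0  ⟹  u² + 43u + 462 = 0
u = −21 or u = −22, giving (−21, −2) and (−22, −7).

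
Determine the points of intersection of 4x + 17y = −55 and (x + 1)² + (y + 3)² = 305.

(−18, 1) and (16, −7)

From the line, y = (−55 − 4x)/17. Substituting:
305x² + 610x − 87840 = 0  ⟹  x² + 2x − 288 = 0
x = 16 or x = −18, giving (16, −7) and (−18, 1).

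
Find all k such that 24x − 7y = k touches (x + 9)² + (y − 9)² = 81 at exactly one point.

Tangency holds when the distance from the centre (−9, 9) to the line equals the radius 9:
|24·(−9) − 7·9 − k| / √625 = 9
|k − (−279)| = 9·25, so k = −54 or k = −504.

k = −504 or k = −54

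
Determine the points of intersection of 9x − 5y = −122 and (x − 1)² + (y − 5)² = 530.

(−18, −8) and (2, 28)

From the line, y = (122 + 9x)/5. Substituting:
106x² + 1696x − 3816 = 0  ⟹  x² + 16x − 36 = 0
x = 2 or x = −18, giving (2, 28) and (−18, −8).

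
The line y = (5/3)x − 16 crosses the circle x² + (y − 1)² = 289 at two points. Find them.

(0, −16) and (15, 9)

Substitute y = (−48 + 5x)/3:
34x² − 510x = 0  ⟹  x² − 15x = 0
x = 15 or x = 0, giving (15, 9) and (0, −16).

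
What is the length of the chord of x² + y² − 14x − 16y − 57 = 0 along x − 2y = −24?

10√5

From the line, y = (24 + x)/2. Substituting:
5x² − 40x − 420 = 0  ⟹  x² − 8x − 84 = 0
x = 14 or x = −6, giving (14, 19) and (−6, 9).
Chord length = distance between (14, 19) and (−6, 9) = √500 = 10√5.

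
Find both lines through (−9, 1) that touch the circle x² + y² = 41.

4x − 5y = −41 and 5x + 4y = −41

Let a tangent through (−9, 1) have slope m. Its distance from (0, 0) must equal √41:
(9m − (−1))² = 41(m² + 1)
20m² + 9m − 20 = 0, so m = 4/5 or m = −5/4.
Through (−9, 1) these give 4x − 5y = −41 and 5x + 4y = −41.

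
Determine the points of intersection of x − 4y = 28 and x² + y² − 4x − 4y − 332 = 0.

From the line, y = (−28 + x)/4. Substituting:
17x² − 136x − 4080 = 0  ⟹  x² − 8x − 240 = 0
x = 20 or x = −12, giving (20, −2) and (−12, −10).

(−12, −10) and (20, −2)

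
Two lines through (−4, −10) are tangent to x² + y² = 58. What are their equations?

7x + 3y = −58 and 3x − 7y = 58

A line y − (−10) = m(x − (−4)) is tangent when its distance from (0, 0) is √58:
(4m − (10))² = 58(m² + 1)
21m² + 40m − 21 = 0, so m = −7/3 or m = 3/7.
Through (−4, −10) these give 7x + 3y = −58 and 3x − 7y = 58.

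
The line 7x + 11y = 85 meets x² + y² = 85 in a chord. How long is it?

√170

The distance from (0, 0) to the line is 85/√170, and r² = 85.
Half the chord is √(r² − d²) = √(85/2), so the full chord is √170.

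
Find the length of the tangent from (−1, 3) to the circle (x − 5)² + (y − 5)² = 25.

Centre (5, 5), r² = 25. |PO|² = (−6)² + (−2)² = 40.
Power of the point: PT² = |PO|² − r² = 15, so PT = √15.

√15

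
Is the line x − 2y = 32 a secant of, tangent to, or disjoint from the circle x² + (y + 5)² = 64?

Centre (0, −5), r² = 64. Distance² from centre to line = (−22)²/5 = 484/5.
Since d² > r², the line lies outside the circle.

disjoint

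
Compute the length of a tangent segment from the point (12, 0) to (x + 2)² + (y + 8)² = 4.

The centre is (−2, −8) and r = 2. The square of the distance from P to the centre is 196 + 64 = 260.
Power of the point: PT² = |PO|² − r² = 256, so PT = 16.

16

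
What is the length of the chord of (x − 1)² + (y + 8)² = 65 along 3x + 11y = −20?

√130

Centre (1, −8), r² = 65. Perpendicular distance d from centre to line = |−65| / √130 = 65/√130.
Chord = 2√(r² − d²) = 2·√(65/2) = √130.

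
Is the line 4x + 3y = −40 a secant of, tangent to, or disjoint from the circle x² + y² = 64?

d² = (4·0 + 3·0 − (−40))²/25 = 64; r² = 64.
Since d² = r², the line is tangent.

tangent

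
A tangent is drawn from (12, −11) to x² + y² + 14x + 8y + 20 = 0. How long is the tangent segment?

The centre is (−7, −4) and r = 3√5. The square of the distance from P to the centre is 361 + 49 = 410.
Power of the point: PT² = |PO|² − r² = 365, so PT = √365.

√365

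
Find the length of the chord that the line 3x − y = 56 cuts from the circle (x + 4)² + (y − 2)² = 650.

Express y = 3x − 56 and substitute into the circle:
10x² − 340x + 2730 = 0  ⟹  x² − 34x + 273 = 0
x = 21 or x = 13, giving (21, 7) and (13, −17).
|(21, 7) − (13, −17)| = √((8)² + (24)²) = 8√10.

8√10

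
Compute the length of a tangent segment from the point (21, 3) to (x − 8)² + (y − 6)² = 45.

√133

Centre (8, 6), r² = 45. |PO|² = (13)² + (−3)² = 178.
The tangent meets the radius at right angles, so tangent² = |PO|² − r² = 178 − 45 = 133.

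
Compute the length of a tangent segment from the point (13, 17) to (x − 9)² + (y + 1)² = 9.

The centre is (9, −1) and r = 3. The square of the distance from P to the centre is 16 + 324 = 340.
The tangent meets the radius at right angles, so tangent² = |PO|² − r² = 340 − 9 = 331.

√331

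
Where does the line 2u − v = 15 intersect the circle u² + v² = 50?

(5, −5) and (7, −1)

Substitute v = 2u − 15:
5u² − 60u + 175 = 0  ⟹  u² − 12u + 35 = 0
u = 7 or u = 5, giving (7, −1) and (5, −5).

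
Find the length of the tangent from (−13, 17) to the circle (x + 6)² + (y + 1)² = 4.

With centre O = (−6, −1), |OP|² = 373 and r² = 4.
The tangent meets the radius at right angles, so tangent² = |PO|² − r² = 373 − 4 = 369.

3√41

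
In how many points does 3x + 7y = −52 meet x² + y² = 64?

2

Centre (0, 0), r² = 64. Distance² from centre to line = (52)²/58 = 1352/29.
Since d² < r², the line cuts the circle twice.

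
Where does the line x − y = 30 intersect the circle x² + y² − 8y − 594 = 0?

Substitute y = x − 30:
2x² − 68x + 546 = 0  ⟹  x² − 34x + 273 = 0
x = 21 or x = 13, giving (21, −9) and (13, −17).

(13, −17) and (21, −9)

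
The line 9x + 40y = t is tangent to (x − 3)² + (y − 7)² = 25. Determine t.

t = 102 or t = 512

For a tangent, require d(centre, line) = r = 5.
|9·3 + 40·7 − t| / √1681 = 5
|t − (307)| = 5·41, so t = 512 or t = 102.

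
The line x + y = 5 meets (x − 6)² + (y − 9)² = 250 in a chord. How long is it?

Centre (6, 9), r² = 250. Perpendicular distance d from centre to line = |10| / √2 = 10/√2.
Chord = 2√(r² − d²) = 2·√(200) = 20√2.

20√2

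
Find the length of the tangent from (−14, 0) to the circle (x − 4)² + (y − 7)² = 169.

The centre is (4, 7) and r = 13. The square of the distance from P to the centre is 324 + 49 = 373.
Power of the point: PT² = |PO|² − r² = 204, so PT = 2√51.

2√51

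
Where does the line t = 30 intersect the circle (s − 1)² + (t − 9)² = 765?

(−17, 30) and (19, 30)

Express t = 30 and substitute into the circle:
s² − 2s − 323 = 0
s = 19 or s = −17, giving (19, 30) and (−17, 30).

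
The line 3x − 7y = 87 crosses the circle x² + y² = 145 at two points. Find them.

Express y = (−87 + 3x)/7 and substitute into the circle:
58x² − 522x + 464 = 0  ⟹  x² − 9x + 8 = 0
x = 8 or x = 1, giving (8, −9) and (1, −12).

(1, −12) and (8, −9)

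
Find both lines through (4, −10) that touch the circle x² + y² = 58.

3x + 7y = −58 and 7x − 3y = 58

A line y − (−10) = m(x − (4)) is tangent when its distance from (0, 0) is √58:
(−4m − (10))² = 58(m² + 1)
21m² − 40m − 21 = 0, so m = −3/7 or m = 7/3.
Through (4, −10) these give 3x + 7y = −58 and 7x − 3y = 58.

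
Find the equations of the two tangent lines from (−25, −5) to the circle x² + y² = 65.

x + 8y = −65 and 4x − 7y = −65

A line y − (−5) = m(x − (−25)) is tangent when its distance from (0, 0) is √65:
[m·(25) − (5)]² = 65(m² + 1)
56m² − 25m − 4 = 0, so m = −1/8 or m = 4/7.
Through (−25, −5) these give x + 8y = −65 and 4x − 7y = −65.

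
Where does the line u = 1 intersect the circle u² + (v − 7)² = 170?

(1, −6) and (1, 20)

The line gives u = 1. Substituting into the circle:
v² − 14v − 120 = 0
v = 20 or v = −6, giving (1, 20) and (1, −6).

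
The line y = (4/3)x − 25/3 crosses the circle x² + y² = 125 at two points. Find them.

Express y = (−25 + 4x)/3 and substitute into the circle:
25x² − 200x − 500 = 0  ⟹  x² − 8x − 20 = 0
x = 10 or x = −2, giving (10, 5) and (−2, −11).

(−2, −11) and (10, 5)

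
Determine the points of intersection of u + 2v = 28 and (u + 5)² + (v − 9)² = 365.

From the line, v = (28 − u)/2. Substituting:
5u² + 20u − 1260 = 0  ⟹  u² + 4u − 252 = 0
u = 14 or u = −18, giving (14, 7) and (−18, 23).

(−18, 23) and (14, 7)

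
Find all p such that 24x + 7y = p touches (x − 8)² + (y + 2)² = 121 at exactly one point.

Tangency holds when the distance from the centre (8, −2) to the line equals the radius 11:
|24·8 + 7·(−2) − p| / √625 = 11
|p − (178)| = 11·25, so p = 453 or p = −97.

p = −97 or p = 453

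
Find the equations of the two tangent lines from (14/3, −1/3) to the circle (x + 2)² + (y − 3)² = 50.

A line y − (−1/3) = m(x − (14/3)) is tangent when its distance from (−2, 3) is 5√2:
[m·(−20/3) − (10/3)]² = 50(m² + 1)
m² − 8m + 7 = 0, so m = 7 or m = 1.
Through (14/3, −1/3) these give 7x − y = 33 and x − y = 5.

7x − y = 33 and x − y = 5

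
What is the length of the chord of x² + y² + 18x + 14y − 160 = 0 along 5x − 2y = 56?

The distance from (−9, −7) to the line is 87/√29, and r² = 290.
Chord = 2√(r² − d²) = 2·√(29) = 2√29.

2√29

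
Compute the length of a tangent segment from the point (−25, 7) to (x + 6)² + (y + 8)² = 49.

√537

The centre is (−6, −8) and r = 7. The square of the distance from P to the centre is 361 + 225 = 586.
Power of the point: PT² = |PO|² − r² = 537, so PT = √537.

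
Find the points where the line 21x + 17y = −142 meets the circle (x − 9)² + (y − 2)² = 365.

Substitute y = (−142 − 21x)/17:
730x² + 2190x − 51100 = 0  ⟹  x² + 3x − 70 = 0
x = 7 or x = −10, giving (7, −17) and (−10, 4).

(−10, 4) and (7, −17)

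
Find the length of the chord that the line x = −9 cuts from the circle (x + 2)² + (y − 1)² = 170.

The distance from (−2, 1) to the line is 7, and r² = 170.
Chord = 2√(r² − d²) = 2·√(121) = 22.

22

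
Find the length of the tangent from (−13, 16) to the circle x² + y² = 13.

2√103

With centre O = (0, 0), |OP|² = 425 and r² = 13.
Power of the point: PT² = |PO|² − r² = 412, so PT = 2√103.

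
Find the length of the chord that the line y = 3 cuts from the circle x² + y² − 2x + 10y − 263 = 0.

Substitute y = 3:
x² − 2x − 224 = 0
x = 16 or x = −14, giving (16, 3) and (−14, 3).
|(16, 3) − (−14, 3)| = √((30)² + (0)²) = 30.

30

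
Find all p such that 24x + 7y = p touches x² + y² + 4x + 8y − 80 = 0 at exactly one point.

The line touches the circle iff its distance from (−2, −4) is 10:
|24·(−2) + 7·(−4) − p| / √625 = 10
|p − (−76)| = 10·25, so p = 174 or p = −326.

p = −326 or p = 174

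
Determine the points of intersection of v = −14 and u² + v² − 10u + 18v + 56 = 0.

Express v = −14 and substitute into the circle:
u² − 10u = 0
u = 10 or u = 0, giving (10, −14) and (0, −14).

(0, −14) and (10, −14)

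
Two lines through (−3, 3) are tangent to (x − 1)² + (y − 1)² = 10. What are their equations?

x − 3y = −12 and 3x + y = −6

A line y − (3) = m(x − (−3)) is tangent when its distance from (1, 1) is √10:
[m·(4) − (−2)]² = 10(m² + 1)
3m² + 8m − 3 = 0, so m = 1/3 or m = −3.
Through (−3, 3) these give x − 3y = −12 and 3x + y = −6.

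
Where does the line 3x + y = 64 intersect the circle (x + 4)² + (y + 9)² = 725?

Substitute y = −3x + 64:
10x² − 430x + 4620 = 0  ⟹  x² − 43x + 462 = 0
x = 22 or x = 21, giving (22, −2) and (21, 1).

(21, 1) and (22, −2)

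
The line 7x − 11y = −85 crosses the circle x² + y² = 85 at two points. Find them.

(−9, 2) and (2, 9)

Express y = (85 + 7x)/11 and substitute into the circle:
170x² + 1190x − 3060 = 0  ⟹  x² + 7x − 18 = 0
x = 2 or x = −9, giving (2, 9) and (−9, 2).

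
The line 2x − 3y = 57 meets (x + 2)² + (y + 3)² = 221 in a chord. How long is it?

Centre (−2, −3), r² = 221. Perpendicular distance d from centre to line = |−52| / √13 = 52/√13.
Chord = 2√(r² − d²) = 2·√(13) = 2√13.

2√13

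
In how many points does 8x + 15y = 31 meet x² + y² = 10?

2

Centre (0, 0), r² = 10. Distance² from centre to line = (−31)²/289 = 961/289.
Since d² < r², the line cuts the circle twice.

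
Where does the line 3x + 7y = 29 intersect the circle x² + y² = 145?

(−9, 8) and (12, −1)

Express y = (29 − 3x)/7 and substitute into the circle:
58x² − 174x − 6264 = 0  ⟹  x² − 3x − 108 = 0
x = 12 or x = −9, giving (12, −1) and (−9, 8).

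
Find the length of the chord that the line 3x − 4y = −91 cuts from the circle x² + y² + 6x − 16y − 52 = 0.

10

Express y = (91 + 3x)/4 and substitute into the circle:
25x² + 450x + 1625 = 0  ⟹  x² + 18x + 65 = 0
x = −5 or x = −13, giving (−5, 19) and (−13, 13).
Chord length = distance between (−5, 19) and (−13, 13) = √100 = 10.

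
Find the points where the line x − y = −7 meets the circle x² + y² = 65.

(−8, −1) and (1, 8)

Substitute y = x + 7:
2x² + 14x − 16 = 0  ⟹  x² + 7x − 8 = 0
x = 1 or x = −8, giving (1, 8) and (−8, −1).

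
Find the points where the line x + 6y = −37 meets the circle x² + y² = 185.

Substitute y = (−37 − x)/6:
37x² + 74x − 5291 = 0  ⟹  x² + 2x − 143 = 0
x = 11 or x = −13, giving (11, −8) and (−13, −4).

(−13, −4) and (11, −8)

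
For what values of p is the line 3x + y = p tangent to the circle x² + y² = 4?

p = ±2√10

The line touches the circle iff its distance from (0, 0) is 2:
|3·0 + 1·0 − p| / √10 = 2
|p| = 2√10.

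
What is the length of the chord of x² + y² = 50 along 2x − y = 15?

2√5

Substitute y = 2x − 15:
5x² − 60x + 175 = 0  ⟹  x² − 12x + 35 = 0
x = 7 or x = 5, giving (7, −1) and (5, −5).
|(7, −1) − (5, −5)| = √((2)² + (4)²) = 2√5.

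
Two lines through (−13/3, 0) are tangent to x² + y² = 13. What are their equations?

Write the tangent as mx − y + (0 − m·(−13/3)) = 0 and set its distance from the centre to √13:
(13/3m − (0))² = 13(m² + 1)
4m² − 9 = 0, so m = 3/2 or m = −3/2.
Through (−13/3, 0) these give 3x − 2y = −13 and 3x + 2y = −13.

3x − 2y = −13 and 3x + 2y = −13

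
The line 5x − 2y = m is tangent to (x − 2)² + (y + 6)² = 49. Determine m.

m = 22 ± 7√29

Tangency holds when the distance from the centre (2, −6) to the line equals the radius 7:
|5·2 − 2·(−6) − m| / √29 = 7
|m − (22)| = 7√29.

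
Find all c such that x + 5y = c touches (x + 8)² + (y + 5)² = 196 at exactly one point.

c = −33 ± 14√26

The line touches the circle iff its distance from (−8, −5) is 14:
|1·(−8) + 5·(−5) − c| / √26 = 14
|c − (−33)| = 14√26.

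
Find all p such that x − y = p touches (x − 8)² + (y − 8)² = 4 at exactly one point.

p = ±2√2

Tangency holds when the distance from the centre (8, 8) to the line equals the radius 2:
|1·8 − 1·8 − p| / √2 = 2
|p| = 2√2.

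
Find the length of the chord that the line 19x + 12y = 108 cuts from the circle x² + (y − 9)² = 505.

2√505

The distance from (0, 9) to the line is 0/√505, and r² = 505.
Chord = 2√(r² − d²) = 2·√(505) = 2√505.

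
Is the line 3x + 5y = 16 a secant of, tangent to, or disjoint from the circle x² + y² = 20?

Substituting the line into the circle gives 34x² − 96x − 244 = 0.
Discriminant = (−96)² − 4·34·(−244) = 42400 > 0.
Two real roots: the line is a secant.

secant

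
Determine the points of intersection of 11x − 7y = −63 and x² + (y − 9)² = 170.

Express y = (63 + 11x)/7 and substitute into the circle:
170x² − 8330 = 0  ⟹  x² − 49 = 0
x = 7 or x = −7, giving (7, 20) and (−7, −2).

(−7, −2) and (7, 20)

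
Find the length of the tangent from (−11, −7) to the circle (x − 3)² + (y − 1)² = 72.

2√47

The centre is (3, 1) and r = 6√2. The square of the distance from P to the centre is 196 + 64 = 260.
By the tangent–radius right angle, tangent length = √(|PO|² − r²) = √188 = 2√47.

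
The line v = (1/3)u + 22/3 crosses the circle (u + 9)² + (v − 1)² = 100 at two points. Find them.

(−19, 1) and (−1, 7)

Express v = (22 + u)/3 and substitute into the circle:
10u² + 200u + 190 = 0  ⟹  u² + 20u + 19 = 0
u = −1 or u = −19, giving (−1, 7) and (−19, 1).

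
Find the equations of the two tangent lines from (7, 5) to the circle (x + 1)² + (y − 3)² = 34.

Write the tangent as mx − y + (5 − m·(7)) = 0 and set its distance from the centre to √34:
[m·(−8) − (−2)]² = 34(m² + 1)
15m² − 16m − 15 = 0, so m = 5/3 or m = −3/5.
With m = 5/3: 5x − 3y = 20. With m = −3/5: 3x + 5y = 46.

5x − 3y = 20 and 3x + 5y = 46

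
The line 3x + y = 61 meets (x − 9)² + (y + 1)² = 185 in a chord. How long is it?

Centre (9, −1), r² = 185. Perpendicular distance d from centre to line = |−35| / √10 = 35/√10.
Half the chord is √(r² − d²) = √(125/2), so the full chord is 5√10.

5√10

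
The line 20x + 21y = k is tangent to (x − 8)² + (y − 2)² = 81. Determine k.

k = −59 or k = 463

Tangency holds when the distance from the centre (8, 2) to the line equals the radius 9:
|20·8 + 21·2 − k| / √841 = 9
|k − (202)| = 9·29, so k = 463 or k = −59.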